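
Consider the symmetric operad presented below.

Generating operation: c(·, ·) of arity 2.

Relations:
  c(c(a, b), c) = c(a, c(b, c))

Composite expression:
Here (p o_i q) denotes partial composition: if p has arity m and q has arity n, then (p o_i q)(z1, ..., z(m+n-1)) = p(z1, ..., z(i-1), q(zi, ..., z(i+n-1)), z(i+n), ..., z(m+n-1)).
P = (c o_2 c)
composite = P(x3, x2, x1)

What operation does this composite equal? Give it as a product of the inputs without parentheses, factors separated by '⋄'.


x3 ⋄ x2 ⋄ x1


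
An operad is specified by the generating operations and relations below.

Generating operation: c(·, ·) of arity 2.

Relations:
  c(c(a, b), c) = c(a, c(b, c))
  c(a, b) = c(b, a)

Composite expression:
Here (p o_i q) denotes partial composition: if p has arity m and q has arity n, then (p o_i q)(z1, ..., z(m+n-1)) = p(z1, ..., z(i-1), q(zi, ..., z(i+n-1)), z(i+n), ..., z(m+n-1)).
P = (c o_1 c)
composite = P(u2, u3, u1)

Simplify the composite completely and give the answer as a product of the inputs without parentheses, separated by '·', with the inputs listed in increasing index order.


Any arrangement under c is one operation, so sort the u-inputs.
c(u2, u3) reduces to u2 · u3
c(c(u2, u3), u1) reduces to u2 · u3 · u1
putting the inputs in ascending order: u1 · u2 · u3

u1 · u2 · u3


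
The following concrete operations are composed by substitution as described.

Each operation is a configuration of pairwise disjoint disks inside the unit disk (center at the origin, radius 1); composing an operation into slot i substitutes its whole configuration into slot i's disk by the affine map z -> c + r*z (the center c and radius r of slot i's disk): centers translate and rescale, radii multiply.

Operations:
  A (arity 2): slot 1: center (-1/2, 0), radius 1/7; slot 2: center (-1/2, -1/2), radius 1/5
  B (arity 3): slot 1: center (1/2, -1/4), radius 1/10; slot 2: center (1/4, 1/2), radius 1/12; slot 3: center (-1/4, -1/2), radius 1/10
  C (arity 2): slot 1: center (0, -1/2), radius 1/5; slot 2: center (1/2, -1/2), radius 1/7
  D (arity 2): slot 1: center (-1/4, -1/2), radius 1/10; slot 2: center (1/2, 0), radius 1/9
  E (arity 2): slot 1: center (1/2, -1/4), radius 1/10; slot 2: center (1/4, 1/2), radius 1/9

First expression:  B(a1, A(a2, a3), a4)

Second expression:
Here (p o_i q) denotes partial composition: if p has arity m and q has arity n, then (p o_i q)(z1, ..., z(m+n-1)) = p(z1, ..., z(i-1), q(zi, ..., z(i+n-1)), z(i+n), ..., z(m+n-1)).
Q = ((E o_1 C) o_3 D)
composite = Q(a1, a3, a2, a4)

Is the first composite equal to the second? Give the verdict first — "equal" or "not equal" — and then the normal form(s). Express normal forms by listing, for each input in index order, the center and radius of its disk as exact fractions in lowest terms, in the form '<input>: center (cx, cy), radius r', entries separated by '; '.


not equal — first a1: center (1/2, -1/4), radius 1/10; a2: center (5/24, 1/2), radius 1/84; a3: center (5/24, 11/24), radius 1/60; a4: center (-1/4, -1/2), radius 1/10, second a1: center (1/2, -3/10), radius 1/50; a2: center (2/9, 4/9), radius 1/90; a3: center (11/20, -3/10), radius 1/70; a4: center (11/36, 1/2), radius 1/81

Normal form of the first expression: a1: center (1/2, -1/4), radius 1/10; a2: center (5/24, 1/2), radius 1/84; a3: center (5/24, 11/24), radius 1/60; a4: center (-1/4, -1/2), radius 1/10
Normal form of the second expression: a1: center (1/2, -3/10), radius 1/50; a2: center (2/9, 4/9), radius 1/90; a3: center (11/20, -3/10), radius 1/70; a4: center (11/36, 1/2), radius 1/81
Distinct normal forms: not equal.


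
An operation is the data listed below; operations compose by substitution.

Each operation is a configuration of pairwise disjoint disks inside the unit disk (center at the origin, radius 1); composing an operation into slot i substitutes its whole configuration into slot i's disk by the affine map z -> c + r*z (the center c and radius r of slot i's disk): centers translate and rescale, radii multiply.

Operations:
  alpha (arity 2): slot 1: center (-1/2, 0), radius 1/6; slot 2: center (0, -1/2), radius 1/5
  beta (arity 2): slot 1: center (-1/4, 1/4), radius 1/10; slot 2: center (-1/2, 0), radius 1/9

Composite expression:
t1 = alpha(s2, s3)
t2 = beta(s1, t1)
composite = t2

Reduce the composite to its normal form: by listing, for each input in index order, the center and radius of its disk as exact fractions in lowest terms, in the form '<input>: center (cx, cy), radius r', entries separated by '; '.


Follow each s-input down from beta: c' goes to c + r*c', radius to r*r'.
s1 passes through 1 substitution, ending at center (-1/4, 1/4), radius 1/10
s2 passes through 2 substitutions, ending at center (-5/9, 0), radius 1/54
s3 passes through 2 substitutions, ending at center (-1/2, -1/18), radius 1/45

s1: center (-1/4, 1/4), radius 1/10; s2: center (-5/9, 0), radius 1/54; s3: center (-1/2, -1/18), radius 1/45


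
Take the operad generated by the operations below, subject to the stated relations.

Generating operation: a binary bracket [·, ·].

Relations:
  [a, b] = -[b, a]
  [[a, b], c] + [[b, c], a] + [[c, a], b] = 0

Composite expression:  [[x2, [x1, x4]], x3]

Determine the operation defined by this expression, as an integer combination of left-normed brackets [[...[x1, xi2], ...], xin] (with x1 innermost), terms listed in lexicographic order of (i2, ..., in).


-[[[x1, x4], x2], x3]


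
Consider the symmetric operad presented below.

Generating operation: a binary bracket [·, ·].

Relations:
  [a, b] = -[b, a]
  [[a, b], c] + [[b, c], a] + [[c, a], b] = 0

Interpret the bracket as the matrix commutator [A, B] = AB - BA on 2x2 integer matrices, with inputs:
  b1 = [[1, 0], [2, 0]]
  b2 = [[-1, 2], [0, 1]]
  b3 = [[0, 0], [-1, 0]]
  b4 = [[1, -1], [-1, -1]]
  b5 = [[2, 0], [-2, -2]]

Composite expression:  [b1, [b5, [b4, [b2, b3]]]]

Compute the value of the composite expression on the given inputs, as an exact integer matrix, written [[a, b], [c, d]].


[b2, b3] = [[-2, 0], [-2, 2]]
[b4, [b2, b3]] = [[2, -4], [8, -2]]
[b5, [b4, [b2, b3]]] = [[-8, -16], [-40, 8]]
[b1, [b5, [b4, [b2, b3]]]] = [[32, -16], [8, -32]]

[[32, -16], [8, -32]]


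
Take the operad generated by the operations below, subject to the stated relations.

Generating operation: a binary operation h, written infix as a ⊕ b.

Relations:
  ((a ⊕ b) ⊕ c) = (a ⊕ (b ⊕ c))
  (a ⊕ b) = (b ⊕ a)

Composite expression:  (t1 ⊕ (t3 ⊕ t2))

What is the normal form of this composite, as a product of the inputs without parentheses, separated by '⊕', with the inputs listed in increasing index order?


Both nesting and order wash out for h; what remains is which t's occur.
(t3 ⊕ t2) flattens to t3 ⊕ t2
(t1 ⊕ (t3 ⊕ t2)) flattens to t1 ⊕ t3 ⊕ t2
putting the inputs in ascending order: t1 ⊕ t2 ⊕ t3

t1 ⊕ t2 ⊕ t3


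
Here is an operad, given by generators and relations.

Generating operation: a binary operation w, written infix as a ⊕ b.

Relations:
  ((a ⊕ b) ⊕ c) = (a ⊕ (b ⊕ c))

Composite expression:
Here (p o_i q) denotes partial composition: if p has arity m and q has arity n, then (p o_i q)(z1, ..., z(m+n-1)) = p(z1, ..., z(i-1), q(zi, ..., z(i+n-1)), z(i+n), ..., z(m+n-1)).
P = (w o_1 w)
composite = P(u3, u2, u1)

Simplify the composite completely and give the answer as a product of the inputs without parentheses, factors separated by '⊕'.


Key point: w is associative — brackets drop, the u-order remains.
(u3 ⊕ u2) flattens to u3 ⊕ u2
((u3 ⊕ u2) ⊕ u1) flattens to u3 ⊕ u2 ⊕ u1

u3 ⊕ u2 ⊕ u1


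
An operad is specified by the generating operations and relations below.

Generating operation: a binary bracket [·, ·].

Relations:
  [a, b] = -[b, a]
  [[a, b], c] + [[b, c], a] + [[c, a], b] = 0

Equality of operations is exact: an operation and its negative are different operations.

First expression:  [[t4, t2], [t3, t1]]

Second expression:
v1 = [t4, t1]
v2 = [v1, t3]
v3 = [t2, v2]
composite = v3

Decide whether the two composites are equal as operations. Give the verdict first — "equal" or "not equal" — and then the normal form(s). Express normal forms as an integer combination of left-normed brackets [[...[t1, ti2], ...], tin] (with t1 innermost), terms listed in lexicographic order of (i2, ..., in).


not equal; the first gives -[[[t1, t3], t2], t4] + [[[t1, t3], t4], t2] and the second [[[t1, t4], t3], t2]

In normal form, the first expression is -[[[t1, t3], t2], t4] + [[[t1, t3], t4], t2]
In normal form, the second expression is [[[t1, t4], t3], t2]
Different reductions; not equal.


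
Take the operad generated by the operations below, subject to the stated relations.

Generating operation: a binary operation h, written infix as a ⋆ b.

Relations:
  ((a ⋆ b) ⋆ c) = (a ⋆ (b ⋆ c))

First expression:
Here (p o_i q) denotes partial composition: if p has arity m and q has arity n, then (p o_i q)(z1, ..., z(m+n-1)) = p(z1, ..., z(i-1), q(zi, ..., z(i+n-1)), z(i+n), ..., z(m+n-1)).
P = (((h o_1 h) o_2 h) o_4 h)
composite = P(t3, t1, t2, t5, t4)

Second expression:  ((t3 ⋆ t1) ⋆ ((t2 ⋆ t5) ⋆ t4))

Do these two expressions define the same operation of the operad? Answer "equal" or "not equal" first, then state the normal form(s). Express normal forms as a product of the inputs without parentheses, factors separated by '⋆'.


equal; both compose to t3 ⋆ t1 ⋆ t2 ⋆ t5 ⋆ t4

The first expression, normalized: t3 ⋆ t1 ⋆ t2 ⋆ t5 ⋆ t4
The second expression, normalized: t3 ⋆ t1 ⋆ t2 ⋆ t5 ⋆ t4
The normal forms match — equal.


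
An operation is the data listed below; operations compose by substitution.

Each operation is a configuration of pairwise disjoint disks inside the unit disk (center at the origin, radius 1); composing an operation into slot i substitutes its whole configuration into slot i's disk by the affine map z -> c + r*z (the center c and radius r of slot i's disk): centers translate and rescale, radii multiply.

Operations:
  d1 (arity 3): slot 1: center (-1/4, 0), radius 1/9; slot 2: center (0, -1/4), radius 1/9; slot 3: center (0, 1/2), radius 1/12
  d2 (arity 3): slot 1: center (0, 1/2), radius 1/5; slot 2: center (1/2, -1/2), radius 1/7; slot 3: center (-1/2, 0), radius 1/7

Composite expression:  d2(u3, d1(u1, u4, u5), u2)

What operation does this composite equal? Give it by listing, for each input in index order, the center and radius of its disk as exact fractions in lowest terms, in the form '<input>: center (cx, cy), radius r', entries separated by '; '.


u1: center (13/28, -1/2), radius 1/63; u2: center (-1/2, 0), radius 1/7; u3: center (0, 1/2), radius 1/5; u4: center (1/2, -15/28), radius 1/63; u5: center (1/2, -3/7), radius 1/84

Follow each u-input down from d2: c' goes to c + r*c', radius to r*r'.
input u3: composing its 1 substitution step yields center (0, 1/2), radius 1/5
input u1: composing its 2 substitution steps yields center (13/28, -1/2), radius 1/63
input u4: composing its 2 substitution steps yields center (1/2, -15/28), radius 1/63
input u5: composing its 2 substitution steps yields center (1/2, -3/7), radius 1/84
input u2: composing its 1 substitution step yields center (-1/2, 0), radius 1/7


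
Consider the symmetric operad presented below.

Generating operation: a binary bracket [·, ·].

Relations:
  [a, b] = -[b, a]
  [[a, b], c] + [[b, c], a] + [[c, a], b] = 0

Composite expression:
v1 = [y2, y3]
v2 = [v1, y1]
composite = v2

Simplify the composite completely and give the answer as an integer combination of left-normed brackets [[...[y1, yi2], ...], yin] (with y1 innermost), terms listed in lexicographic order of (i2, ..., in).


-[[y1, y2], y3] + [[y1, y3], y2]

In the tensor algebra, words opening y1 carry the y1-anchored form.
Composite bracket: [[y2, y3], y1]
The bracket unfolds into 4 signed words via [a, b] = ab - ba (2^2 = 4).
The y1-initial words carry the normal form:
  sign of y1y2y3 is -1, so it contributes -[[y1, y2], y3]
  sign of y1y3y2 is +1, so it contributes +[[y1, y3], y2]


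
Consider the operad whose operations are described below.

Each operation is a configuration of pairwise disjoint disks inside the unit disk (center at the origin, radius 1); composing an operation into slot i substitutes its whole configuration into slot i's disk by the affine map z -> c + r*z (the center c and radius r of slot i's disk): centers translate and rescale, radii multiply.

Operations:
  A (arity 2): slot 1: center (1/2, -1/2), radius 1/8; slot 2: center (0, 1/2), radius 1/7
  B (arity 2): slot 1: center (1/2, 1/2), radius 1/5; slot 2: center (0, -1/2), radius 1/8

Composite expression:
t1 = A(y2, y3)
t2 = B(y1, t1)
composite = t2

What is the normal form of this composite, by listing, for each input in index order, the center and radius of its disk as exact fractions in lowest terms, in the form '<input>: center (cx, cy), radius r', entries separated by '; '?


y1: center (1/2, 1/2), radius 1/5; y2: center (1/16, -9/16), radius 1/64; y3: center (0, -7/16), radius 1/56

Only the slot chain above each y matters under B; compose those maps.
y1: after 1 affine step, its disk has center (1/2, 1/2), radius 1/5
y2: after 2 affine steps, its disk has center (1/16, -9/16), radius 1/64
y3: after 2 affine steps, its disk has center (0, -7/16), radius 1/56


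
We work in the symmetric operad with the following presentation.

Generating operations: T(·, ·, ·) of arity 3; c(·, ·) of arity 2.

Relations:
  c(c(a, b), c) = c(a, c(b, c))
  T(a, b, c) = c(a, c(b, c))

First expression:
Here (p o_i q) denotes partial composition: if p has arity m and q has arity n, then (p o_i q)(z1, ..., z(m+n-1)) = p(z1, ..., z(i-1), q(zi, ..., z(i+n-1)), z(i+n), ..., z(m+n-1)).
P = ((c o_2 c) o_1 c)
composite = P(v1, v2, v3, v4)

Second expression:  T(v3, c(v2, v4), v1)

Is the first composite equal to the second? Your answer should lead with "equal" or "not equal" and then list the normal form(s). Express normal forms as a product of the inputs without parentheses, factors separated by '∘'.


not equal; first: v1 ∘ v2 ∘ v3 ∘ v4; second: v3 ∘ v2 ∘ v4 ∘ v1

The first composite normalizes to v1 ∘ v2 ∘ v3 ∘ v4
The second composite normalizes to v3 ∘ v2 ∘ v4 ∘ v1
Distinct normal forms: not equal.


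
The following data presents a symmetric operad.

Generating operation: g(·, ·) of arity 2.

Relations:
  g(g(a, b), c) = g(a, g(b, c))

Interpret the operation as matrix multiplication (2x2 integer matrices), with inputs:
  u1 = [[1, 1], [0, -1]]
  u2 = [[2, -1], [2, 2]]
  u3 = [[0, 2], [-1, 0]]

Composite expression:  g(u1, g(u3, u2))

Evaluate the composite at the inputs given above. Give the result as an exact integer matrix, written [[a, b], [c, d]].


[[2, 5], [2, -1]]


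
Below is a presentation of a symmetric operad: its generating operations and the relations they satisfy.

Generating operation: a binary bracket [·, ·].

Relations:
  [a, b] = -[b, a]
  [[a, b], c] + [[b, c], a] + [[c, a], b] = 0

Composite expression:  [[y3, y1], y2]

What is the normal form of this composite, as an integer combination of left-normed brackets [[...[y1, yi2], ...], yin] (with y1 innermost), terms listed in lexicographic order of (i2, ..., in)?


Left-normed coefficients sit on the y1-initial expansion words.
Composite bracket: [[y3, y1], y2]
Expanding via [a, b] = ab - ba: 4 signed words (2^2 = 4).
Words beginning with y1 determine it all:
  from y1y3y2, sign -1: term -[[y1, y3], y2]

-[[y1, y3], y2]


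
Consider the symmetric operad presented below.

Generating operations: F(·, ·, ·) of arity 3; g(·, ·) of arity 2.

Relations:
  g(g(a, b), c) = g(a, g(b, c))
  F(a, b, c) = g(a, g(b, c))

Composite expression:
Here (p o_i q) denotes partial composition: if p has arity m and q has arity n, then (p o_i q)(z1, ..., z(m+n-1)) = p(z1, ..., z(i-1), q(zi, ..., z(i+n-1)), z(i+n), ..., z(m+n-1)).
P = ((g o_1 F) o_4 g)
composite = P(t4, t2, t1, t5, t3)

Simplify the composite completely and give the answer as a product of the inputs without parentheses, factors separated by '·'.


t4 · t2 · t1 · t5 · t3


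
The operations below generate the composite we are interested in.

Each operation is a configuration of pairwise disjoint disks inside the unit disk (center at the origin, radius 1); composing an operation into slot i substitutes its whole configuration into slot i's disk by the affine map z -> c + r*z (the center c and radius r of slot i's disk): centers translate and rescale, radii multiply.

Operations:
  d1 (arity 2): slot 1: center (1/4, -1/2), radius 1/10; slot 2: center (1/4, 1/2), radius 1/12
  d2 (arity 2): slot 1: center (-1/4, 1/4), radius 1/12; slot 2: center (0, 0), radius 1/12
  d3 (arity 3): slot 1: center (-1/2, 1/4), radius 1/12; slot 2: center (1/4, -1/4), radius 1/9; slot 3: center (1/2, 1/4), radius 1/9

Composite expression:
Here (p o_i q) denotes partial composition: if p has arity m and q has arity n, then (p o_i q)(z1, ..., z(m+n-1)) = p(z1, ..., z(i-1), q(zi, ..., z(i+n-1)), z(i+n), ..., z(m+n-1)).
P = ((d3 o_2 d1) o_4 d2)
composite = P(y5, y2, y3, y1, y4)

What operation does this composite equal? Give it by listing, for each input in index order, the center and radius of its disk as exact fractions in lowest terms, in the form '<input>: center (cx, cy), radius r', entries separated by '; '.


Follow each y-input down from d3: c' goes to c + r*c', radius to r*r'.
y5: after 1 affine step, its disk has center (-1/2, 1/4), radius 1/12
y2: after 2 affine steps, its disk has center (5/18, -11/36), radius 1/90
y3: after 2 affine steps, its disk has center (5/18, -7/36), radius 1/108
y1: after 2 affine steps, its disk has center (17/36, 5/18), radius 1/108
y4: after 2 affine steps, its disk has center (1/2, 1/4), radius 1/108

y1: center (17/36, 5/18), radius 1/108; y2: center (5/18, -11/36), radius 1/90; y3: center (5/18, -7/36), radius 1/108; y4: center (1/2, 1/4), radius 1/108; y5: center (-1/2, 1/4), radius 1/12


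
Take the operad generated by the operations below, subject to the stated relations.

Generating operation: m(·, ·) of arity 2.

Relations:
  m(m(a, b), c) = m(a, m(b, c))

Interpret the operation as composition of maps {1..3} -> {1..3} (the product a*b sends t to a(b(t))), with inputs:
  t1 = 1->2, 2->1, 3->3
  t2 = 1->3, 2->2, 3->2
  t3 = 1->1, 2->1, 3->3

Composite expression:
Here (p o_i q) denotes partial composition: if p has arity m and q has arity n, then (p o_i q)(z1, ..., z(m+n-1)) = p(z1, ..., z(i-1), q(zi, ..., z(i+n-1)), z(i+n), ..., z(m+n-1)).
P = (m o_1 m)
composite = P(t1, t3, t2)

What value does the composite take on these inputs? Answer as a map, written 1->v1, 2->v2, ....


m(t1, t3) = 1->2, 2->2, 3->3
m(m(t1, t3), t2) = 1->3, 2->2, 3->2

1->3, 2->2, 3->2


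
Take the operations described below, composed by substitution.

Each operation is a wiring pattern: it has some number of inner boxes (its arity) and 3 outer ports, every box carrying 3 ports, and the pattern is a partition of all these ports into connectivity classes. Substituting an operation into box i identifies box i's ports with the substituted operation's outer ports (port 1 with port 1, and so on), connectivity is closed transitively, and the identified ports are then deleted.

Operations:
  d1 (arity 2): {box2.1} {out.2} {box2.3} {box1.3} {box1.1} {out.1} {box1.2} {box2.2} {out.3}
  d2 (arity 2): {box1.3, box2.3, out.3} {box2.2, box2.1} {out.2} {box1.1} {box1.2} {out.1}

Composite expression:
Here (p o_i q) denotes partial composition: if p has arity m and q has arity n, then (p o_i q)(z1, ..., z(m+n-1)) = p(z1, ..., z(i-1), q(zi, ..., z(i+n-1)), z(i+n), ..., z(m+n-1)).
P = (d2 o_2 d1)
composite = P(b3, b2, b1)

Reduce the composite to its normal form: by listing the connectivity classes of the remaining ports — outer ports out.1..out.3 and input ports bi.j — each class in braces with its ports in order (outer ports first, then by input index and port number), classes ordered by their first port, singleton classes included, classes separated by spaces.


{out.1} {out.2} {out.3, b3.3} {b1.1} {b1.2} {b1.3} {b2.1} {b2.2} {b2.3} {b3.1} {b3.2}

Two ports join when wires chain via d2-identified ports.
stage d1: inputs (b2, b1), connectivity {out.1} {out.2} {out.3} {b1.1} {b1.2} {b1.3} {b2.1} {b2.2} {b2.3}, out.j its boundary
stage d2: inputs (b3, b2, b1), connectivity {out.1} {out.2} {out.3, b3.3} {b1.1} {b1.2} {b1.3} {b2.1} {b2.2} {b2.3} {b3.1} {b3.2}, out.j its boundary


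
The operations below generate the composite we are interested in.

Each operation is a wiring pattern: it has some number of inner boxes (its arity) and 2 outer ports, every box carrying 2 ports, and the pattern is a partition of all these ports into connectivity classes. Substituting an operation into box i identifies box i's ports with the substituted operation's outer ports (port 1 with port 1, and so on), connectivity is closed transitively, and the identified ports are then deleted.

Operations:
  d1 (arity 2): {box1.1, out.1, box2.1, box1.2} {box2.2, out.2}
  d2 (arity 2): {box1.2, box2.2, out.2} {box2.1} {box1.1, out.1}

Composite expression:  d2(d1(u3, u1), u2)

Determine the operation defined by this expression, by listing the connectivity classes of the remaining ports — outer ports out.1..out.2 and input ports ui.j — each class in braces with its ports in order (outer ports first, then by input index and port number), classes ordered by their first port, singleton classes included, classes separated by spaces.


{out.1, u1.1, u3.1, u3.2} {out.2, u1.2, u2.2} {u2.1}

After gluing at d2, chains via deleted ports link the u-ports.
d1 over (u3, u1) gives {out.1, u1.1, u3.1, u3.2} {out.2, u1.2}, out.j being that stage's outer ports
d2 over (u3, u1, u2) gives {out.1, u1.1, u3.1, u3.2} {out.2, u1.2, u2.2} {u2.1}, out.j being that stage's outer ports


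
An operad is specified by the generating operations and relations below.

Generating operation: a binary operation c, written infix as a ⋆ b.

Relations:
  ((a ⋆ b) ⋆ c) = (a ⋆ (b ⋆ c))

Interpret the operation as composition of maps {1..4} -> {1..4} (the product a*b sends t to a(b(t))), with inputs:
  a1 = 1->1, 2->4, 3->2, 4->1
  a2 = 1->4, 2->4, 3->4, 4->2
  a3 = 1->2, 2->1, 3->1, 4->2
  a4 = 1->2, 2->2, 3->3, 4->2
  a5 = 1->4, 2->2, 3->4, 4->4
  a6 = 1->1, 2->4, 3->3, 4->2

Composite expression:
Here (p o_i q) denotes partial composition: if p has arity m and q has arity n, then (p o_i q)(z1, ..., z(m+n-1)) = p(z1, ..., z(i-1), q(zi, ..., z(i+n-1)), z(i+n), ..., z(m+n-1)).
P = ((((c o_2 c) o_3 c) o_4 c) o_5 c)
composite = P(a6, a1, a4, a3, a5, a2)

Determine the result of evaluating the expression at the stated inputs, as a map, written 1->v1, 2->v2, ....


1->2, 2->2, 3->2, 4->2

(a5 ⋆ a2) = 1->4, 2->4, 3->4, 4->2
(a3 ⋆ (a5 ⋆ a2)) = 1->2, 2->2, 3->2, 4->1
(a4 ⋆ (a3 ⋆ (a5 ⋆ a2))) = 1->2, 2->2, 3->2, 4->2
(a1 ⋆ (a4 ⋆ (a3 ⋆ (a5 ⋆ a2)))) = 1->4, 2->4, 3->4, 4->4
(a6 ⋆ (a1 ⋆ (a4 ⋆ (a3 ⋆ (a5 ⋆ a2))))) = 1->2, 2->2, 3->2, 4->2


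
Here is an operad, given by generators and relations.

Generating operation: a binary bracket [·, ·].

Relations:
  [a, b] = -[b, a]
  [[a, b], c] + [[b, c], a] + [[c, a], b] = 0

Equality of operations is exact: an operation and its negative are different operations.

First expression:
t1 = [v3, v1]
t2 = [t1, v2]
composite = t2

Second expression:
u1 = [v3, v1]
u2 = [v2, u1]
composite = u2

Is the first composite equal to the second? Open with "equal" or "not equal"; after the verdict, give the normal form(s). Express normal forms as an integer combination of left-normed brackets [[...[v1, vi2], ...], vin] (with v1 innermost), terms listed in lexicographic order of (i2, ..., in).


not equal; the first gives -[[v1, v3], v2] and the second [[v1, v3], v2]

Normal form of the first expression: -[[v1, v3], v2]
Normal form of the second expression: [[v1, v3], v2]
The forms do not match — not equal.


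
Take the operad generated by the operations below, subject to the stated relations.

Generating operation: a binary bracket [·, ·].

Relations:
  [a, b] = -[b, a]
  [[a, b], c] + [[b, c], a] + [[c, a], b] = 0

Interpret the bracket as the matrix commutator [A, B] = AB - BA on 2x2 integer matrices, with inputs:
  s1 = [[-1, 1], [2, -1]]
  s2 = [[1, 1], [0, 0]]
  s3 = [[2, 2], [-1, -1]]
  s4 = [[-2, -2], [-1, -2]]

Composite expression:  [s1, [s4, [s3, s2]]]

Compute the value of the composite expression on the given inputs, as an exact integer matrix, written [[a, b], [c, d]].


[s3, s2] = [[1, 1], [-1, -1]]
[s4, [s3, s2]] = [[3, 4], [-2, -3]]
[s1, [s4, [s3, s2]]] = [[-10, -6], [12, 10]]

[[-10, -6], [12, 10]]


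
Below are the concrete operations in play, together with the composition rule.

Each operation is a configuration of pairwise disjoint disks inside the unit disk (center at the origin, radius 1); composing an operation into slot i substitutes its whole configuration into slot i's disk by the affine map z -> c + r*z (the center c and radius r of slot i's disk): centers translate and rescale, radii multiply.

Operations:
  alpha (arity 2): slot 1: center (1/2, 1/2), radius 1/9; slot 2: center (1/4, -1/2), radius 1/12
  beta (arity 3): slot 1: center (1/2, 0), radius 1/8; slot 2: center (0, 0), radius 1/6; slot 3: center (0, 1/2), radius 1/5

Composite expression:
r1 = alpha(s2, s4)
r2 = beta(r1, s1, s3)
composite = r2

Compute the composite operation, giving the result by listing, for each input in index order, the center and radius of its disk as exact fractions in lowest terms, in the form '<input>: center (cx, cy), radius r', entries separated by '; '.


s1: center (0, 0), radius 1/6; s2: center (9/16, 1/16), radius 1/72; s3: center (0, 1/2), radius 1/5; s4: center (17/32, -1/16), radius 1/96

Below beta, radii multiply path by path; the s-disk centers shift.
for s2, the 2-step affine chain lands on center (9/16, 1/16), radius 1/72
for s4, the 2-step affine chain lands on center (17/32, -1/16), radius 1/96
for s1, the 1-step affine chain lands on center (0, 0), radius 1/6
for s3, the 1-step affine chain lands on center (0, 1/2), radius 1/5


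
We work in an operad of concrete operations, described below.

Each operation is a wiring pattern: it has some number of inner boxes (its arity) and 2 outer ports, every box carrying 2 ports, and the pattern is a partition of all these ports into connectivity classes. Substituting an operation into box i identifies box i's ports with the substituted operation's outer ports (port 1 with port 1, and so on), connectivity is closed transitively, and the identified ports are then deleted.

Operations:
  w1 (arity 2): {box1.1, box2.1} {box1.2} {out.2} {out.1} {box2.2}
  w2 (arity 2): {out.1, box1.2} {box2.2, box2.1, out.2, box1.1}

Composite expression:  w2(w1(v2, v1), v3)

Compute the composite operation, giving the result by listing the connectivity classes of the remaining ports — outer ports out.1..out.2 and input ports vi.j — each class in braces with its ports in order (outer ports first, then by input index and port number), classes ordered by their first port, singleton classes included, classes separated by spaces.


After gluing at w2, chains via deleted ports link the v-ports.
w1 over (v2, v1) gives {out.1} {out.2} {v1.1, v2.1} {v1.2} {v2.2}, out.j being that stage's outer ports
w2 over (v2, v1, v3) gives {out.1} {out.2, v3.1, v3.2} {v1.1, v2.1} {v1.2} {v2.2}, out.j being that stage's outer ports

{out.1} {out.2, v3.1, v3.2} {v1.1, v2.1} {v1.2} {v2.2}


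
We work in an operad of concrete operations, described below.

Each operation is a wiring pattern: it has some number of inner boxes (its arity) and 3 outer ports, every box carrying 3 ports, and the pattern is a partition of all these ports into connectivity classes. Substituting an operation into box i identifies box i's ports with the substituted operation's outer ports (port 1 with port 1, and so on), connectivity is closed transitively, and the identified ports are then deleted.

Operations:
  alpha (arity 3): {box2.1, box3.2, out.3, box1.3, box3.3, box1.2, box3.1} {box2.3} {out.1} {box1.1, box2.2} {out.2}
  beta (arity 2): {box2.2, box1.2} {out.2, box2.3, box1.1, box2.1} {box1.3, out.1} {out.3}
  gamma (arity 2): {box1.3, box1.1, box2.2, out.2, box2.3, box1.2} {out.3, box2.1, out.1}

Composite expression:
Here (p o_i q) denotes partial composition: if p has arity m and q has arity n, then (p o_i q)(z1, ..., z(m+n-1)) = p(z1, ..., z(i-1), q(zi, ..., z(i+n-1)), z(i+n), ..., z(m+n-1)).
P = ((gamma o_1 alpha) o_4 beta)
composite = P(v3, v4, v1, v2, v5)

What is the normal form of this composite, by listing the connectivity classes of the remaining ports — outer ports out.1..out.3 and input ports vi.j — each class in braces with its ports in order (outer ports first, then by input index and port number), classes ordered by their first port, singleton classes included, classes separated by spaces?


{out.1, out.3, v2.3} {out.2, v1.1, v1.2, v1.3, v2.1, v3.2, v3.3, v4.1, v5.1, v5.3} {v2.2, v5.2} {v3.1, v4.2} {v4.3}

Connectivity passes through glued gamma-boundaries; trace each wire chain.
the subtree at alpha composes to {out.1} {out.2} {out.3, v1.1, v1.2, v1.3, v3.2, v3.3, v4.1} {v3.1, v4.2} {v4.3} on (v3, v4, v1); out.j = own outer ports
the subtree at beta composes to {out.1, v2.3} {out.2, v2.1, v5.1, v5.3} {out.3} {v2.2, v5.2} on (v2, v5); out.j = own outer ports
the subtree at gamma composes to {out.1, out.3, v2.3} {out.2, v1.1, v1.2, v1.3, v2.1, v3.2, v3.3, v4.1, v5.1, v5.3} {v2.2, v5.2} {v3.1, v4.2} {v4.3} on (v3, v4, v1, v2, v5); out.j = own outer ports


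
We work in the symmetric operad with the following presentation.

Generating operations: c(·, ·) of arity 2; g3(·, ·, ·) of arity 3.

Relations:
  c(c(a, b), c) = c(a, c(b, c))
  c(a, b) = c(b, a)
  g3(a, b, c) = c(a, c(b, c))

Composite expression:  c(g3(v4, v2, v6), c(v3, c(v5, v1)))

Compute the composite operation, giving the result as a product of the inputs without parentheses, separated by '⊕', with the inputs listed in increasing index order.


v1 ⊕ v2 ⊕ v3 ⊕ v4 ⊕ v5 ⊕ v6

Shape and order are irrelevant to c; the v-input set decides.
g3(v4, v2, v6) collapses to v4 ⊕ v2 ⊕ v6
c(v5, v1) collapses to v5 ⊕ v1
c(v3, c(v5, v1)) collapses to v3 ⊕ v5 ⊕ v1
c(g3(v4, v2, v6), c(v3, c(v5, v1))) collapses to v4 ⊕ v2 ⊕ v6 ⊕ v3 ⊕ v5 ⊕ v1
commutativity sorts the factors: v1 ⊕ v2 ⊕ v3 ⊕ v4 ⊕ v5 ⊕ v6


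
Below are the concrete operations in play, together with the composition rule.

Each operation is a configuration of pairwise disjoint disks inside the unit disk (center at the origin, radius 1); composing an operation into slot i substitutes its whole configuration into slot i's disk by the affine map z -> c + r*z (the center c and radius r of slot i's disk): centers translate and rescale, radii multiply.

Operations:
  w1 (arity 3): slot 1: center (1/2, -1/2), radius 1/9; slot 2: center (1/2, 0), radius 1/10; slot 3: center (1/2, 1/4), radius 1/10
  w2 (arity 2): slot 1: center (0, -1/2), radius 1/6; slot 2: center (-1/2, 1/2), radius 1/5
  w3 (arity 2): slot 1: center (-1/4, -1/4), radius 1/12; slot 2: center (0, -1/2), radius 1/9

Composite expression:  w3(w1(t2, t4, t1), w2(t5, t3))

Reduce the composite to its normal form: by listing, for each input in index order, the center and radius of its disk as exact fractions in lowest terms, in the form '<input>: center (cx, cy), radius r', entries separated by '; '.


t1: center (-5/24, -11/48), radius 1/120; t2: center (-5/24, -7/24), radius 1/108; t3: center (-1/18, -4/9), radius 1/45; t4: center (-5/24, -1/4), radius 1/120; t5: center (0, -5/9), radius 1/54


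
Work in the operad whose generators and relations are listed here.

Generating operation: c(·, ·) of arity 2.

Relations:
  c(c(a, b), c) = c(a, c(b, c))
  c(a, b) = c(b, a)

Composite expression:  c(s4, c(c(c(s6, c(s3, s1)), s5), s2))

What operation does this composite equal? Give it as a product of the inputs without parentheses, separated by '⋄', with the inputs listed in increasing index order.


Reordering under c is free, so list the s-inputs canonically.
c(s3, s1) reduces to s3 ⋄ s1
c(s6, c(s3, s1)) reduces to s6 ⋄ s3 ⋄ s1
c(c(s6, c(s3, s1)), s5) reduces to s6 ⋄ s3 ⋄ s1 ⋄ s5
c(c(c(s6, c(s3, s1)), s5), s2) reduces to s6 ⋄ s3 ⋄ s1 ⋄ s5 ⋄ s2
c(s4, c(c(c(s6, c(s3, s1)), s5), s2)) reduces to s4 ⋄ s6 ⋄ s3 ⋄ s1 ⋄ s5 ⋄ s2
rearranged into index order: s1 ⋄ s2 ⋄ s3 ⋄ s4 ⋄ s5 ⋄ s6

s1 ⋄ s2 ⋄ s3 ⋄ s4 ⋄ s5 ⋄ s6


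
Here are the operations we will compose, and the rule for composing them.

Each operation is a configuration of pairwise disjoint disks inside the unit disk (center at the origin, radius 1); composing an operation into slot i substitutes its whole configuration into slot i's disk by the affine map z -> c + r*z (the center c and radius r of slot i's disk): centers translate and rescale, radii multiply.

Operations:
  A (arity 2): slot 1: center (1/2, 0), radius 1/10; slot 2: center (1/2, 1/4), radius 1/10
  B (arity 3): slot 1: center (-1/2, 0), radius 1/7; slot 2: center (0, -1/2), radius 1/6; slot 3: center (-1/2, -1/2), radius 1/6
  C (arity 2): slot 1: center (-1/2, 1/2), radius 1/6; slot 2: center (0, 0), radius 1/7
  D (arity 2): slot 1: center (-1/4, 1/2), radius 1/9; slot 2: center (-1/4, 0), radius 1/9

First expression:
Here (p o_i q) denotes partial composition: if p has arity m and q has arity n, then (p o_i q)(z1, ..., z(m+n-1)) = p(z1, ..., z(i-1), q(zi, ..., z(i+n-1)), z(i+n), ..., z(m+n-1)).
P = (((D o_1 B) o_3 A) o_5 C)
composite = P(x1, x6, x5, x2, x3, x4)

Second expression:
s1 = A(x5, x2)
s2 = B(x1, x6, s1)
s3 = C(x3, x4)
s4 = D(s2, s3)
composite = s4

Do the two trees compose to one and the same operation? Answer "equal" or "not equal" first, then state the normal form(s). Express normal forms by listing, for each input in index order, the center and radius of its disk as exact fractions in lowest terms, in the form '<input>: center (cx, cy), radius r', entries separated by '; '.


equal; the common form is x1: center (-11/36, 1/2), radius 1/63; x2: center (-8/27, 97/216), radius 1/540; x3: center (-11/36, 1/18), radius 1/54; x4: center (-1/4, 0), radius 1/63; x5: center (-8/27, 4/9), radius 1/540; x6: center (-1/4, 4/9), radius 1/54

Normal form of the first expression: x1: center (-11/36, 1/2), radius 1/63; x2: center (-8/27, 97/216), radius 1/540; x3: center (-11/36, 1/18), radius 1/54; x4: center (-1/4, 0), radius 1/63; x5: center (-8/27, 4/9), radius 1/540; x6: center (-1/4, 4/9), radius 1/54
Normal form of the second expression: x1: center (-11/36, 1/2), radius 1/63; x2: center (-8/27, 97/216), radius 1/540; x3: center (-11/36, 1/18), radius 1/54; x4: center (-1/4, 0), radius 1/63; x5: center (-8/27, 4/9), radius 1/540; x6: center (-1/4, 4/9), radius 1/54
Identical normal forms: equal.


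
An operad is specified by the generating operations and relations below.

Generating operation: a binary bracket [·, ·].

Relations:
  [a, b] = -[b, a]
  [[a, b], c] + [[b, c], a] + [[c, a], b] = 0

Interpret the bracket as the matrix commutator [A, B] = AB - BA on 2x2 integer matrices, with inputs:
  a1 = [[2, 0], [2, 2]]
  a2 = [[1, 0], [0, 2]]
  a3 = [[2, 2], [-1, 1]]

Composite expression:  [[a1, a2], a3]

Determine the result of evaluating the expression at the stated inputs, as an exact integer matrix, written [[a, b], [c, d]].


[a1, a2] = [[0, 0], [-2, 0]]
[[a1, a2], a3] = [[4, 0], [-2, -4]]

[[4, 0], [-2, -4]]


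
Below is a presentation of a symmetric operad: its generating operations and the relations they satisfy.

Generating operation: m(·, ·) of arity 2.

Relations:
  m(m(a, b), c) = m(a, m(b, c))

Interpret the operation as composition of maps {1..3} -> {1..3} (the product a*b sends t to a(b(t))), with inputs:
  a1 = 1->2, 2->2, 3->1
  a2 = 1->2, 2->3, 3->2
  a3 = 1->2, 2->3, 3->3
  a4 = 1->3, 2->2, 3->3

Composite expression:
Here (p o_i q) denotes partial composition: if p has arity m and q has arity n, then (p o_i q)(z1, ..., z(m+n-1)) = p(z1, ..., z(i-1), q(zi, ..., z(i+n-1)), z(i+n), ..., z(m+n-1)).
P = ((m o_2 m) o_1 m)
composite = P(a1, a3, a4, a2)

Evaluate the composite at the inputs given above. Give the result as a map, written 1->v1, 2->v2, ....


1->1, 2->1, 3->1

m(a1, a3) = 1->2, 2->1, 3->1
m(a4, a2) = 1->2, 2->3, 3->2
m(m(a1, a3), m(a4, a2)) = 1->1, 2->1, 3->1


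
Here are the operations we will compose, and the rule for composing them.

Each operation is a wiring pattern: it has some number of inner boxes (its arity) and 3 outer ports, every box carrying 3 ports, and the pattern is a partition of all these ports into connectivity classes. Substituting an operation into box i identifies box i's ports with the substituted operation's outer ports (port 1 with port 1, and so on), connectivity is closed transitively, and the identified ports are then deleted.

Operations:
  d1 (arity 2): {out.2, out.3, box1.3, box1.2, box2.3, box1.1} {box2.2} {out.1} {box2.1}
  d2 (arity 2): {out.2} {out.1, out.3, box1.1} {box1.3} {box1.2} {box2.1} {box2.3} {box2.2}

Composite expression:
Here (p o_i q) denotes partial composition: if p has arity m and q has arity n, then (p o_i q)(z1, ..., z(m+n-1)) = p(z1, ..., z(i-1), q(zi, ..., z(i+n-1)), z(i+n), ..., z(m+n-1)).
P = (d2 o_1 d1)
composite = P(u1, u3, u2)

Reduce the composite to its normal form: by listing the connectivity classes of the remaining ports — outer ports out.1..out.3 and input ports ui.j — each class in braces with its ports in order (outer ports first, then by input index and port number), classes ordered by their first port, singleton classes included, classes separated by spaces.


{out.1, out.3} {out.2} {u1.1, u1.2, u1.3, u3.3} {u2.1} {u2.2} {u2.3} {u3.1} {u3.2}

Two ports join when wires chain via d2-identified ports.
d1 over (u1, u3) gives {out.1} {out.2, out.3, u1.1, u1.2, u1.3, u3.3} {u3.1} {u3.2}, out.j being that stage's outer ports
d2 over (u1, u3, u2) gives {out.1, out.3} {out.2} {u1.1, u1.2, u1.3, u3.3} {u2.1} {u2.2} {u2.3} {u3.1} {u3.2}, out.j being that stage's outer ports


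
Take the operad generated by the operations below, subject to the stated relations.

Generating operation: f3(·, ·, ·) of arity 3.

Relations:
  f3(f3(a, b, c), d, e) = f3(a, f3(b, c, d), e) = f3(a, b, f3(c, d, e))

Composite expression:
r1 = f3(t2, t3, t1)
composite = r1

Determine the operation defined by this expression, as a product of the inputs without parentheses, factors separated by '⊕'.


t2 ⊕ t3 ⊕ t1


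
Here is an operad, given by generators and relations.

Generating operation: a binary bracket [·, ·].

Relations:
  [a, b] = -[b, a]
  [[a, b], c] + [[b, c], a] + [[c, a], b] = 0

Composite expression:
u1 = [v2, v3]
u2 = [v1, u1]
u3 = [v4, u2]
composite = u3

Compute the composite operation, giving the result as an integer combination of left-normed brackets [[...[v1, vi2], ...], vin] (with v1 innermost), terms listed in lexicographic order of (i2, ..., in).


Skip Jacobi rewriting: expand, keep v1-initial words, read off terms.
Composite bracket: [v4, [v1, [v2, v3]]]
Each bracket splits as ab - ba, giving 8 signed words (2^3 = 8).
The v1-initial words carry the normal form:
  sign of v1v2v3v4 is -1, so it contributes -[[[v1, v2], v3], v4]
  sign of v1v3v2v4 is +1, so it contributes +[[[v1, v3], v2], v4]

-[[[v1, v2], v3], v4] + [[[v1, v3], v2], v4]


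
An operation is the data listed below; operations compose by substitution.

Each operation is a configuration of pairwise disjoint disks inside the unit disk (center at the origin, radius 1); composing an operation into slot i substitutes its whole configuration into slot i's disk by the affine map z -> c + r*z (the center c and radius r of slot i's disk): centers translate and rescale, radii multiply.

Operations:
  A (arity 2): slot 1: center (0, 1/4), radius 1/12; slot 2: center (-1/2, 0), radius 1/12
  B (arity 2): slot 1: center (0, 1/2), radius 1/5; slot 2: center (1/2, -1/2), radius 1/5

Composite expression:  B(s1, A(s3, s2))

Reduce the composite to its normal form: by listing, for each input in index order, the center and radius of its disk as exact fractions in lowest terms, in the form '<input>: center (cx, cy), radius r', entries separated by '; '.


s1: center (0, 1/2), radius 1/5; s2: center (2/5, -1/2), radius 1/60; s3: center (1/2, -9/20), radius 1/60

Affine substitution under B: radii multiply and s-centers shift.
s1: after 1 affine step, its disk has center (0, 1/2), radius 1/5
s3: after 2 affine steps, its disk has center (1/2, -9/20), radius 1/60
s2: after 2 affine steps, its disk has center (2/5, -1/2), radius 1/60
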